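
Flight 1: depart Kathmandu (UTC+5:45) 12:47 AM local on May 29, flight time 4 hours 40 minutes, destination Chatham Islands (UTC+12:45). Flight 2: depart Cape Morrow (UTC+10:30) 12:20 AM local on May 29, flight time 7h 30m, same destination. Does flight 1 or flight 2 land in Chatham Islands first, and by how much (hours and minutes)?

Flight 1 in UTC: 12:47 AM − 5:45 = 7:02 PM on May 28.
+4 hours and 40 minutes → arrive 11:42 PM UTC on May 28.
Flight 2 in UTC: 12:20 AM − 10:30 = 1:50 PM on May 28.
+7 hours 30 minutes → arrive 9:20 PM UTC on May 28.
Flight 2 lands earlier by 2 hours 22 minutes.

the second, by 2 hours 22 minutes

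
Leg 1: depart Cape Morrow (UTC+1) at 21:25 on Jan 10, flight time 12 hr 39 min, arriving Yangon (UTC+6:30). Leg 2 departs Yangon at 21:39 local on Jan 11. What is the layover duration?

Convert departure to UTC: 21:25 − 1:00 = 20:25 UTC on Jan 10.
Add 12 hours 39 minutes flight time → 09:04 UTC (Jan 11).
Yangon is UTC+6:30, so local arrival = 09:04 + 6:30 = 15:34 on Jan 11.
Layover = 21:39 − 15:34 = 6 hours 5 minutes.

6 hours 5 minutes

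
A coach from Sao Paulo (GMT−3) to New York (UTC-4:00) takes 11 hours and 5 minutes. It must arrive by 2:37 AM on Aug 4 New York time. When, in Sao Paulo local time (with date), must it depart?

4:32 PM on August 3

Target arrival in UTC: 2:37 AM + 4:00 = 6:37 AM on Aug 4.
Subtract 11 hours and 5 minutes → departure 7:32 PM UTC on Aug 3.
Sao Paulo is UTC−3:00: 7:32 PM − 3:00 = 4:32 PM on Aug 3.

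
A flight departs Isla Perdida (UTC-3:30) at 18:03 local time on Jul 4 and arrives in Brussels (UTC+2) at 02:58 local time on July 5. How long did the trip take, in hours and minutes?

Brussels is 5:30 ahead of Isla Perdida.
Clock-face elapsed time (ignoring zones) is 8 hours 55 minutes.
Actual elapsed = 8 hours 55 minutes − 5:30 = 3 hours 25 minutes.

3 hours 25 minutes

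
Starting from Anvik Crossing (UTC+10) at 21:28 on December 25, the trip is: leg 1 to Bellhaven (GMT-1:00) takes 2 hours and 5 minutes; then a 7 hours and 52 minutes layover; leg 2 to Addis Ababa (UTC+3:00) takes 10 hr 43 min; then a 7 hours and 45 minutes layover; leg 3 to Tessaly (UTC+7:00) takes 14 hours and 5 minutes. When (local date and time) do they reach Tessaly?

Convert departure to UTC: 21:28 − 10:00 = 11:28 UTC on Dec 25.
Add 2 hours 5 minutes leg 1 → 13:33 UTC.
Add 7 hours 52 minutes layover in Bellhaven → 21:25 UTC.
Add 10 hours 43 minutes leg 2 → 08:08 UTC (Dec 26).
Add 7 hours 45 minutes layover in Addis Ababa → 15:53 UTC.
Add 14 hours and 5 minutes leg 3 → 05:58 UTC (Dec 27).
Tessaly is UTC+7:00, so local arrival = 05:58 + 7:00 = 12:58 on Dec 27.

12:58 on Dec 27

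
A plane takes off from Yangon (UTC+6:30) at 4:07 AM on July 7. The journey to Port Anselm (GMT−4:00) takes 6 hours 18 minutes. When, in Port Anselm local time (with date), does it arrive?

Convert departure to UTC: 4:07 AM − 6:30 = 9:37 PM UTC on Jul 6.
Add 6 hours and 18 minutes travel time → 3:55 AM UTC (Jul 7).
Port Anselm is UTC−4:00, so local arrival = 3:55 AM − 4:00 = 11:55 PM on Jul 6.

11:55 PM on Jul 6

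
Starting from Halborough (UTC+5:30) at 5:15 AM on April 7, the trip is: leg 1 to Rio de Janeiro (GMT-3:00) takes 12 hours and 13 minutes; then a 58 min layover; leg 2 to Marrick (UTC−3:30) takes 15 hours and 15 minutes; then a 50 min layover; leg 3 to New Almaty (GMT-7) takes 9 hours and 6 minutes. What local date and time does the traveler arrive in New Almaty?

7:07 AM on April 8

Convert departure to UTC: 5:15 AM − 5:30 = 11:45 PM UTC on Apr 6.
Add 12 hours and 13 minutes leg 1 → 11:58 AM UTC (Apr 7).
Add 58 minutes layover in Rio de Janeiro → 12:56 PM UTC.
Add 15 hours and 15 minutes leg 2 → 4:11 AM UTC (Apr 8).
Add 50 minutes layover in Marrick → 5:01 AM UTC.
Add 9 hours 6 minutes leg 3 → 2:07 PM UTC.
New Almaty is UTC−7:00, so local arrival = 2:07 PM − 7:00 = 7:07 AM on Apr 8.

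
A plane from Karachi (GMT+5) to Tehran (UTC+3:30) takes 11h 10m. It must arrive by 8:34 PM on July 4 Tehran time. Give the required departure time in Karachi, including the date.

Target arrival in UTC: 8:34 PM − 3:30 = 5:04 PM on Jul 4.
Subtract 11 hours and 10 minutes → departure 5:54 AM UTC on Jul 4.
Karachi is UTC+5:00: 5:54 AM + 5:00 = 10:54 AM on Jul 4.

10:54 AM on Jul 4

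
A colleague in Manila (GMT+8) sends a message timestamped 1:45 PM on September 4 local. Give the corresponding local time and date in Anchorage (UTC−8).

9:45 PM on Sep 3

Anchorage is 16:00 behind Manila.
Shift by the zone difference: 1:45 PM − 16:00 = 9:45 PM on Sep 3 in Anchorage.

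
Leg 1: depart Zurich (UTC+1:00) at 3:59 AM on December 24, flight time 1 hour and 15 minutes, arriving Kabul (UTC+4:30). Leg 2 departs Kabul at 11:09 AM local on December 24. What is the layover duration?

2 hours 25 minutes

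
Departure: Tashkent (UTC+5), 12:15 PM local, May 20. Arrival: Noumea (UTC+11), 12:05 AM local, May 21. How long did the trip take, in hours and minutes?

5 hours 50 minutes

Noumea is 6:00 ahead of Tashkent.
Clock-face elapsed time (ignoring zones) is 11 hours 50 minutes.
Actual elapsed = 11 hours 50 minutes − 6:00 = 5 hours 50 minutes.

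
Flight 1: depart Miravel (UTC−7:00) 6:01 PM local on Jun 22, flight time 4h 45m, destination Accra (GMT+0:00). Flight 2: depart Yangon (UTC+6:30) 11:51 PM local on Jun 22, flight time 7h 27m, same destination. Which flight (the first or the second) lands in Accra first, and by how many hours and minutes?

the second, by 4 hours 58 minutes

Flight 1 in UTC: 6:01 PM + 7:00 = 1:01 AM on Jun 23.
+4 hours and 45 minutes → arrive 5:46 AM UTC on Jun 23.
Flight 2 in UTC: 11:51 PM − 6:30 = 5:21 PM on Jun 22.
+7 hours and 27 minutes → arrive 12:48 AM UTC on Jun 23.
Flight 2 lands earlier by 4 hours 58 minutes.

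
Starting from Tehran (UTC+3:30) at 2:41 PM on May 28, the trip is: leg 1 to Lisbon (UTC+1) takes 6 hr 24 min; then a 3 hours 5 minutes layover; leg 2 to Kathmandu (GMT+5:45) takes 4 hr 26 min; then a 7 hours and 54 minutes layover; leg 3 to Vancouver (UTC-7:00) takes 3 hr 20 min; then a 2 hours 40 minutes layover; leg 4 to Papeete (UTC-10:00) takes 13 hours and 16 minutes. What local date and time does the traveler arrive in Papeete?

Convert departure to UTC: 2:41 PM − 3:30 = 11:11 AM UTC on May 28.
Add 6 hours 24 minutes leg 1 → 5:35 PM UTC.
Add 3 hours and 5 minutes layover in Lisbon → 8:40 PM UTC.
Add 4 hours and 26 minutes leg 2 → 1:06 AM UTC (May 29).
Add 7 hours 54 minutes layover in Kathmandu → 9:00 AM UTC.
Add 3 hours and 20 minutes leg 3 → 12:20 PM UTC.
Add 2 hours and 40 minutes layover in Vancouver → 3:00 PM UTC.
Add 13 hours 16 minutes leg 4 → 4:16 AM UTC (May 30).
Papeete is UTC−10:00, so local arrival = 4:16 AM − 10:00 = 6:16 PM on May 29.

6:16 PM on May 29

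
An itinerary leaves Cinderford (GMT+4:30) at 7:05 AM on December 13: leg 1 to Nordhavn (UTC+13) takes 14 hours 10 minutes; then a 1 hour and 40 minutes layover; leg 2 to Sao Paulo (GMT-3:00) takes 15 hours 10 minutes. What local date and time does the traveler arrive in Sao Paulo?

Convert departure to UTC: 7:05 AM − 4:30 = 2:35 AM UTC on Dec 13.
Add 14 hours 10 minutes leg 1 → 4:45 PM UTC.
Add 1 hour 40 minutes layover in Nordhavn → 6:25 PM UTC.
Add 15 hours and 10 minutes leg 2 → 9:35 AM UTC (Dec 14).
Sao Paulo is UTC−3:00, so local arrival = 9:35 AM − 3:00 = 6:35 AM on Dec 14.

6:35 AM on December 14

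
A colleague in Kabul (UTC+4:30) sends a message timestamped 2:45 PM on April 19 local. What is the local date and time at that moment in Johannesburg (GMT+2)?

In UTC: 2:45 PM − 4:30 = 10:15 AM on Apr 19.
Johannesburg is UTC+2:00: 10:15 AM + 2:00 = 12:15 PM on Apr 19.

12:15 PM on April 19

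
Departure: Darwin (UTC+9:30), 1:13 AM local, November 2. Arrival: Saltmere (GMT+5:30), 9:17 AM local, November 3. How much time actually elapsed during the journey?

36 hours 4 minutes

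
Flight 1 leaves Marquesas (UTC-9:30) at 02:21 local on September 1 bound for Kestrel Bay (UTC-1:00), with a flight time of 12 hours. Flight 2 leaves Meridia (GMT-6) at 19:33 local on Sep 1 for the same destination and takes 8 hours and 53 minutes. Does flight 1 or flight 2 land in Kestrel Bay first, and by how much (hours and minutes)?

the first, by 10 hours 35 minutes

Flight 1 in UTC: 02:21 + 9:30 = 11:51 on Sep 1.
+12 hours → arrive 23:51 UTC on Sep 1.
Flight 2 in UTC: 19:33 + 6:00 = 01:33 on Sep 2.
+8 hours and 53 minutes → arrive 10:26 UTC on Sep 2.
Flight 1 lands earlier by 10 hours 35 minutes.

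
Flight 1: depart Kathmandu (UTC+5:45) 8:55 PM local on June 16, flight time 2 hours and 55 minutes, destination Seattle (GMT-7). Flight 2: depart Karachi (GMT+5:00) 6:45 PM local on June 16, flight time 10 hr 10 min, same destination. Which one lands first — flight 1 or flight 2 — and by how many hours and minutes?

the first, by 5 hours 50 minutes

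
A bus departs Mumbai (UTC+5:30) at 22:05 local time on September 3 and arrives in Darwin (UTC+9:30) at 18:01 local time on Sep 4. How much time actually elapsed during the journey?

15 hours 56 minutes

Departure in UTC: 22:05 − 5:30 = 16:35 on Sep 3.
Arrival in UTC: 18:01 − 9:30 = 08:31 on Sep 4.
Elapsed = 08:31 − 16:35 (+1 day) = 15 hours 56 minutes.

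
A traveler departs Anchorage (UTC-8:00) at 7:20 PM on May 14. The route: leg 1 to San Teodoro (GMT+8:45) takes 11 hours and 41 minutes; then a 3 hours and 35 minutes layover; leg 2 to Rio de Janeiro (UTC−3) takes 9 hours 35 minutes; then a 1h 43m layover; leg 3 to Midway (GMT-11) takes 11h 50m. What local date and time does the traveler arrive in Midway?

6:44 AM on May 16

Convert departure to UTC: 7:20 PM + 8:00 = 3:20 AM UTC on May 15.
Add 11 hours and 41 minutes leg 1 → 3:01 PM UTC.
Add 3 hours 35 minutes layover in San Teodoro → 6:36 PM UTC.
Add 9 hours and 35 minutes leg 2 → 4:11 AM UTC (May 16).
Add 1 hour 43 minutes layover in Rio de Janeiro → 5:54 AM UTC.
Add 11 hours and 50 minutes leg 3 → 5:44 PM UTC.
Midway is UTC−11:00, so local arrival = 5:44 PM − 11:00 = 6:44 AM on May 16.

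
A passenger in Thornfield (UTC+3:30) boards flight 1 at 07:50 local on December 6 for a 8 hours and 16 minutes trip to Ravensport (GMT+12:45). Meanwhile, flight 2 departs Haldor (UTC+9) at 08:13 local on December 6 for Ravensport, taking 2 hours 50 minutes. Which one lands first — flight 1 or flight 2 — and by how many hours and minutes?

Flight 1 in UTC: 07:50 − 3:30 = 04:20 on Dec 6.
+8 hours and 16 minutes → arrive 12:36 UTC on Dec 6.
Flight 2 in UTC: 08:13 − 9:00 = 23:13 on Dec 5.
+2 hours and 50 minutes → arrive 02:03 UTC on Dec 6.
Flight 2 lands earlier by 10 hours 33 minutes.

the second, by 10 hours 33 minutes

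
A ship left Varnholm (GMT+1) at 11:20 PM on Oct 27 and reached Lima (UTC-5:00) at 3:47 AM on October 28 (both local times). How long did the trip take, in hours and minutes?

10 hours 27 minutes

Departure in UTC: 11:20 PM − 1:00 = 10:20 PM on Oct 27.
Arrival in UTC: 3:47 AM + 5:00 = 8:47 AM on Oct 28.
Elapsed = 8:47 AM − 10:20 PM (+1 day) = 10 hours 27 minutes.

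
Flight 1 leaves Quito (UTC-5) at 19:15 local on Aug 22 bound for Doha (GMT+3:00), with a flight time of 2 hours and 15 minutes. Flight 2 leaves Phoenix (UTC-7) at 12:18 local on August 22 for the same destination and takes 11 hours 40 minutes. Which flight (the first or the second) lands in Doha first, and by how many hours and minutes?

Flight 1 in UTC: 19:15 + 5:00 = 00:15 on Aug 23.
+2 hours 15 minutes → arrive 02:30 UTC on Aug 23.
Flight 2 in UTC: 12:18 + 7:00 = 19:18 on Aug 22.
+11 hours 40 minutes → arrive 06:58 UTC on Aug 23.
Flight 1 lands earlier by 4 hours 28 minutes.

the first, by 4 hours 28 minutes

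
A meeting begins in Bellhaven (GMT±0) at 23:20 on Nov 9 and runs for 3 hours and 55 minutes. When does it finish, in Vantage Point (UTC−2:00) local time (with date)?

01:15 on November 10

Bellhaven is at UTC+0, so start is already 23:20 UTC on Nov 9.
Add 3 hours and 55 minutes duration → 03:15 UTC (Nov 10).
Vantage Point is UTC−2:00, so local end time = 03:15 − 2:00 = 01:15 on Nov 10.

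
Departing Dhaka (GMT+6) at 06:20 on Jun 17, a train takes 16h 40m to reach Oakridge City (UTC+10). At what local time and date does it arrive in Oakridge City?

Convert departure to UTC: 06:20 − 6:00 = 00:20 UTC on Jun 17.
Add 16 hours 40 minutes travel time → 17:00 UTC.
Oakridge City is UTC+10:00, so local arrival = 17:00 + 10:00 = 03:00 on Jun 18.

03:00 on June 18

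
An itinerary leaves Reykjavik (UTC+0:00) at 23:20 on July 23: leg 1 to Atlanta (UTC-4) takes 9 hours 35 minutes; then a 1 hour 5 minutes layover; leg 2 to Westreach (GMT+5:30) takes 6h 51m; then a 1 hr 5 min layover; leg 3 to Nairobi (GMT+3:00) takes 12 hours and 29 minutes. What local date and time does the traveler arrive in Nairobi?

Reykjavik is at UTC+0, so departure is already 23:20 UTC on Jul 23.
Add 9 hours and 35 minutes leg 1 → 08:55 UTC (Jul 24).
Add 1 hour 5 minutes layover in Atlanta → 10:00 UTC.
Add 6 hours 51 minutes leg 2 → 16:51 UTC.
Add 1 hour 5 minutes layover in Westreach → 17:56 UTC.
Add 12 hours and 29 minutes leg 3 → 06:25 UTC (Jul 25).
Nairobi is UTC+3:00, so local arrival = 06:25 + 3:00 = 09:25 on Jul 25.

09:25 on July 25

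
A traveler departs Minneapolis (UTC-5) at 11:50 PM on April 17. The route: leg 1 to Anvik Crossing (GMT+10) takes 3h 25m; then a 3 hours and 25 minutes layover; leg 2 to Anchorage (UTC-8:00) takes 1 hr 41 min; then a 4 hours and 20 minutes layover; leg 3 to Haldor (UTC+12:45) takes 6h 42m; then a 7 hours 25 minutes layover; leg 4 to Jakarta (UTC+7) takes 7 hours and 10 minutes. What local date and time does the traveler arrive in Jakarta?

Convert departure to UTC: 11:50 PM + 5:00 = 4:50 AM UTC on Apr 18.
Add 3 hours 25 minutes leg 1 → 8:15 AM UTC.
Add 3 hours and 25 minutes layover in Anvik Crossing → 11:40 AM UTC.
Add 1 hour 41 minutes leg 2 → 1:21 PM UTC.
Add 4 hours and 20 minutes layover in Anchorage → 5:41 PM UTC.
Add 6 hours and 42 minutes leg 3 → 12:23 AM UTC (Apr 19).
Add 7 hours 25 minutes layover in Haldor → 7:48 AM UTC.
Add 7 hours 10 minutes leg 4 → 2:58 PM UTC.
Jakarta is UTC+7:00, so local arrival = 2:58 PM + 7:00 = 9:58 PM on Apr 19.

9:58 PM on April 19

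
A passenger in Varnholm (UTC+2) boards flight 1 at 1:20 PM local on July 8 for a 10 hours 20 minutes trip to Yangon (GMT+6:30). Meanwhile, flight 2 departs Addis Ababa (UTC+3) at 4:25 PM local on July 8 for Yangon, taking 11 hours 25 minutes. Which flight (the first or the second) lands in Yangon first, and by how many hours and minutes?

the first, by 3 hours 10 minutes

Flight 1 in UTC: 1:20 PM − 2:00 = 11:20 AM on Jul 8.
+10 hours 20 minutes → arrive 9:40 PM UTC on Jul 8.
Flight 2 in UTC: 4:25 PM − 3:00 = 1:25 PM on Jul 8.
+11 hours and 25 minutes → arrive 12:50 AM UTC on Jul 9.
Flight 1 lands earlier by 3 hours 10 minutes.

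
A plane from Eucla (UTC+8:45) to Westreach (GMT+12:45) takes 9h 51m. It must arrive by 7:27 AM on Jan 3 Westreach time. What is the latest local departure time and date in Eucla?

5:36 PM on January 2

Target arrival in UTC: 7:27 AM − 12:45 = 6:42 PM on Jan 2.
Subtract 9 hours and 51 minutes → departure 8:51 AM UTC on Jan 2.
Eucla is UTC+8:45: 8:51 AM + 8:45 = 5:36 PM on Jan 2.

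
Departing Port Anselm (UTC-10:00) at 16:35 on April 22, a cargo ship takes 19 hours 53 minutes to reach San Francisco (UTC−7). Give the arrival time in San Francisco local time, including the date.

15:28 on Apr 23

San Francisco is 3:00 ahead of Port Anselm.
After 19 hours and 53 minutes it is 12:28 (Apr 23) in Port Anselm.
Shift by the zone difference: 12:28 + 3:00 = 15:28 on Apr 23 in San Francisco.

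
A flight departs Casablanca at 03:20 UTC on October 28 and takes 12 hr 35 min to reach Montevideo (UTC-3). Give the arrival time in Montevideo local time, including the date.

12:55 on Oct 28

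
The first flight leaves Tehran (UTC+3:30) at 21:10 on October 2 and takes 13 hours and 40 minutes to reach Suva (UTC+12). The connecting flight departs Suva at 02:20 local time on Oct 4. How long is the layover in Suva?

7 hours

Convert departure to UTC: 21:10 − 3:30 = 17:40 UTC on Oct 2.
Add 13 hours 40 minutes flight time → 07:20 UTC (Oct 3).
Suva is UTC+12:00, so local arrival = 07:20 + 12:00 = 19:20 on Oct 3.
Layover = 02:20 − 19:20 (+1 day) = 7 hours.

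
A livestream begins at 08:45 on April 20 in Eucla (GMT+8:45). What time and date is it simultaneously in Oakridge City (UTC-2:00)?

22:00 on April 19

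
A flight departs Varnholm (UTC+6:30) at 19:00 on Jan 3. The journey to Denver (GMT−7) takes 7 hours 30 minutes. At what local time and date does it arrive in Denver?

13:00 on Jan 3

Convert departure to UTC: 19:00 − 6:30 = 12:30 UTC on Jan 3.
Add 7 hours and 30 minutes travel time → 20:00 UTC.
Denver is UTC−7:00, so local arrival = 20:00 − 7:00 = 13:00 on Jan 3.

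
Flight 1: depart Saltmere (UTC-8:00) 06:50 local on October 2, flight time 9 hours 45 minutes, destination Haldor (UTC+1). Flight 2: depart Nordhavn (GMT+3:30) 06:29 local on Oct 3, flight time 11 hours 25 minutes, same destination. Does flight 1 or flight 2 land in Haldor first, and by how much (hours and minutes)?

the first, by 13 hours 49 minutes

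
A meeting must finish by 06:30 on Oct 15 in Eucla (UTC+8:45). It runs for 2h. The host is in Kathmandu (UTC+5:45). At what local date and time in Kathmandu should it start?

01:30 on October 15

Target end time in UTC: 06:30 − 8:45 = 21:45 on Oct 14.
Subtract 2 hours → start 19:45 UTC on Oct 14.
Kathmandu is UTC+5:45: 19:45 + 5:45 = 01:30 on Oct 15.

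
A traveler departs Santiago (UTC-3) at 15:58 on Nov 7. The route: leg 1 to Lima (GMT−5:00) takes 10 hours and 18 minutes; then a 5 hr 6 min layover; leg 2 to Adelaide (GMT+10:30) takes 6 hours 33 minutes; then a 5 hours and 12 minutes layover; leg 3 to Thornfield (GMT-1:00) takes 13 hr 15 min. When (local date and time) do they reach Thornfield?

10:22 on November 9

Convert departure to UTC: 15:58 + 3:00 = 18:58 UTC on Nov 7.
Add 10 hours 18 minutes leg 1 → 05:16 UTC (Nov 8).
Add 5 hours and 6 minutes layover in Lima → 10:22 UTC.
Add 6 hours and 33 minutes leg 2 → 16:55 UTC.
Add 5 hours 12 minutes layover in Adelaide → 22:07 UTC.
Add 13 hours 15 minutes leg 3 → 11:22 UTC (Nov 9).
Thornfield is UTC−1:00, so local arrival = 11:22 − 1:00 = 10:22 on Nov 9.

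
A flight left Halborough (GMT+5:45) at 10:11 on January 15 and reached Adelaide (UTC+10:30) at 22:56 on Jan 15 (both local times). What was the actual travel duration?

Departure in UTC: 10:11 − 5:45 = 04:26 on Jan 15.
Arrival in UTC: 22:56 − 10:30 = 12:26 on Jan 15.
Elapsed = 12:26 − 04:26 = 8 hours.

8 hours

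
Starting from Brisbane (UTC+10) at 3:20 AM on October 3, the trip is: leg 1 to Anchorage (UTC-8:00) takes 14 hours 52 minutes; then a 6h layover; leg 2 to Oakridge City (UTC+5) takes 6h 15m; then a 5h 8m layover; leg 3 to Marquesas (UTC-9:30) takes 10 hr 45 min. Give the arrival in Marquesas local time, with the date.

Convert departure to UTC: 3:20 AM − 10:00 = 5:20 PM UTC on Oct 2.
Add 14 hours and 52 minutes leg 1 → 8:12 AM UTC (Oct 3).
Add 6 hours layover in Anchorage → 2:12 PM UTC.
Add 6 hours 15 minutes leg 2 → 8:27 PM UTC.
Add 5 hours 8 minutes layover in Oakridge City → 1:35 AM UTC (Oct 4).
Add 10 hours and 45 minutes leg 3 → 12:20 PM UTC.
Marquesas is UTC−9:30, so local arrival = 12:20 PM − 9:30 = 2:50 AM on Oct 4.

2:50 AM on October 4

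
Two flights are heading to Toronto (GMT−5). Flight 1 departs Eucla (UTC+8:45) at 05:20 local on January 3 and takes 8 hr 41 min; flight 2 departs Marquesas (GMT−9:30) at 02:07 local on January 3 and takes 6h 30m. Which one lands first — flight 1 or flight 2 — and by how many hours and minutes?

Flight 1 in UTC: 05:20 − 8:45 = 20:35 on Jan 2.
+8 hours and 41 minutes → arrive 05:16 UTC on Jan 3.
Flight 2 in UTC: 02:07 + 9:30 = 11:37 on Jan 3.
+6 hours and 30 minutes → arrive 18:07 UTC on Jan 3.
Flight 1 lands earlier by 12 hours 51 minutes.

the first, by 12 hours 51 minutes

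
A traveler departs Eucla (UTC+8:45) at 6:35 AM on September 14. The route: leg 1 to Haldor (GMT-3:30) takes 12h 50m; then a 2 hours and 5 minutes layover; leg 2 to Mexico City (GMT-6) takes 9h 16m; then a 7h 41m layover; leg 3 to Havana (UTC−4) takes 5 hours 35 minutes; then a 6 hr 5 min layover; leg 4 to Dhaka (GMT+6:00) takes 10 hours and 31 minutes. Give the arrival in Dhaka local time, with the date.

9:53 AM on September 16

Convert departure to UTC: 6:35 AM − 8:45 = 9:50 PM UTC on Sep 13.
Add 12 hours 50 minutes leg 1 → 10:40 AM UTC (Sep 14).
Add 2 hours 5 minutes layover in Haldor → 12:45 PM UTC.
Add 9 hours 16 minutes leg 2 → 10:01 PM UTC.
Add 7 hours 41 minutes layover in Mexico City → 5:42 AM UTC (Sep 15).
Add 5 hours 35 minutes leg 3 → 11:17 AM UTC.
Add 6 hours 5 minutes layover in Havana → 5:22 PM UTC.
Add 10 hours 31 minutes leg 4 → 3:53 AM UTC (Sep 16).
Dhaka is UTC+6:00, so local arrival = 3:53 AM + 6:00 = 9:53 AM on Sep 16.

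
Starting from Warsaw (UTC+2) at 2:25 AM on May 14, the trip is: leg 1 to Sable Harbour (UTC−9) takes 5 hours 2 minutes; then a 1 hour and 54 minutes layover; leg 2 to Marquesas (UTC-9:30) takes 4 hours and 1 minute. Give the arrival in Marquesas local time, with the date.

1:52 AM on May 14

Convert departure to UTC: 2:25 AM − 2:00 = 12:25 AM UTC on May 14.
Add 5 hours and 2 minutes leg 1 → 5:27 AM UTC.
Add 1 hour 54 minutes layover in Sable Harbour → 7:21 AM UTC.
Add 4 hours and 1 minute leg 2 → 11:22 AM UTC.
Marquesas is UTC−9:30, so local arrival = 11:22 AM − 9:30 = 1:52 AM on May 14.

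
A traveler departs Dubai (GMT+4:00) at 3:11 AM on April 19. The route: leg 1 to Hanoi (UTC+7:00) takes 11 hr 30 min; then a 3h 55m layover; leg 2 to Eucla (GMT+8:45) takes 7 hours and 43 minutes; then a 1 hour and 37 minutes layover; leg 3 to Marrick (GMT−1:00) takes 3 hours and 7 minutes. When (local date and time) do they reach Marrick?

Convert departure to UTC: 3:11 AM − 4:00 = 11:11 PM UTC on Apr 18.
Add 11 hours 30 minutes leg 1 → 10:41 AM UTC (Apr 19).
Add 3 hours 55 minutes layover in Hanoi → 2:36 PM UTC.
Add 7 hours and 43 minutes leg 2 → 10:19 PM UTC.
Add 1 hour and 37 minutes layover in Eucla → 11:56 PM UTC.
Add 3 hours and 7 minutes leg 3 → 3:03 AM UTC (Apr 20).
Marrick is UTC−1:00, so local arrival = 3:03 AM − 1:00 = 2:03 AM on Apr 20.

2:03 AM on April 20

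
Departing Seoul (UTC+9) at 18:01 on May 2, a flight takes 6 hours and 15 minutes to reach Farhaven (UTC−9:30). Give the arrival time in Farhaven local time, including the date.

05:46 on May 2

Convert departure to UTC: 18:01 − 9:00 = 09:01 UTC on May 2.
Add 6 hours and 15 minutes travel time → 15:16 UTC.
Farhaven is UTC−9:30, so local arrival = 15:16 − 9:30 = 05:46 on May 2.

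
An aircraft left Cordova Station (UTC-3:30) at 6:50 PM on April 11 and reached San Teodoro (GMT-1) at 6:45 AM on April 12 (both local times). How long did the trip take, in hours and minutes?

San Teodoro is 2:30 ahead of Cordova Station.
Clock-face elapsed time (ignoring zones) is 11 hours 55 minutes.
Actual elapsed = 11 hours 55 minutes − 2:30 = 9 hours 25 minutes.

9 hours 25 minutes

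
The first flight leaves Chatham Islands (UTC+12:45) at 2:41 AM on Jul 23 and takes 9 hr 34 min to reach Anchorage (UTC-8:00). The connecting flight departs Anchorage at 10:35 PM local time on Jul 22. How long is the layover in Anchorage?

7 hours 5 minutes

Convert departure to UTC: 2:41 AM − 12:45 = 1:56 PM UTC on Jul 22.
Add 9 hours and 34 minutes flight time → 11:30 PM UTC.
Anchorage is UTC−8:00, so local arrival = 11:30 PM − 8:00 = 3:30 PM on Jul 22.
Layover = 10:35 PM − 3:30 PM = 7 hours 5 minutes.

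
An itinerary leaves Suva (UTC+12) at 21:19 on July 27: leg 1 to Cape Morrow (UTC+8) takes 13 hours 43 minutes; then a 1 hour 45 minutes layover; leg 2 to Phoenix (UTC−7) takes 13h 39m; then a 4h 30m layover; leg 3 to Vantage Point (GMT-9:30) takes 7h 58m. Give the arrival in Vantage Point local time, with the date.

17:24 on July 28

Convert departure to UTC: 21:19 − 12:00 = 09:19 UTC on Jul 27.
Add 13 hours 43 minutes leg 1 → 23:02 UTC.
Add 1 hour and 45 minutes layover in Cape Morrow → 00:47 UTC (Jul 28).
Add 13 hours and 39 minutes leg 2 → 14:26 UTC.
Add 4 hours 30 minutes layover in Phoenix → 18:56 UTC.
Add 7 hours 58 minutes leg 3 → 02:54 UTC (Jul 29).
Vantage Point is UTC−9:30, so local arrival = 02:54 − 9:30 = 17:24 on Jul 28.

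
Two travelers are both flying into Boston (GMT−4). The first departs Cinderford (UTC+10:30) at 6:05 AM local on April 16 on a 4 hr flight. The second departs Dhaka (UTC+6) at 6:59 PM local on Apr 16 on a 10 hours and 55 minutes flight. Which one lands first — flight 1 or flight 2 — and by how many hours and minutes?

the first, by 24 hours 19 minutes

Flight 1 in UTC: 6:05 AM − 10:30 = 7:35 PM on Apr 15.
+4 hours → arrive 11:35 PM UTC on Apr 15.
Flight 2 in UTC: 6:59 PM − 6:00 = 12:59 PM on Apr 16.
+10 hours 55 minutes → arrive 11:54 PM UTC on Apr 16.
Flight 1 lands earlier by 24 hours 19 minutes.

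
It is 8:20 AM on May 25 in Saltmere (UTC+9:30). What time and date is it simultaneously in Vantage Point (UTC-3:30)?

7:20 PM on May 24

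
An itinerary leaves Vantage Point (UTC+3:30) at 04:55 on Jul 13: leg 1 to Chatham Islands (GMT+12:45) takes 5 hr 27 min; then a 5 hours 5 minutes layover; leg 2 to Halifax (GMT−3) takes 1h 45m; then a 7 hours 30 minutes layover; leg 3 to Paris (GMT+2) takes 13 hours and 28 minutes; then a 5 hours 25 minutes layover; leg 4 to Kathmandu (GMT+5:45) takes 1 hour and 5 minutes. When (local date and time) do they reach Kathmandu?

Convert departure to UTC: 04:55 − 3:30 = 01:25 UTC on Jul 13.
Add 5 hours 27 minutes leg 1 → 06:52 UTC.
Add 5 hours 5 minutes layover in Chatham Islands → 11:57 UTC.
Add 1 hour 45 minutes leg 2 → 13:42 UTC.
Add 7 hours 30 minutes layover in Halifax → 21:12 UTC.
Add 13 hours and 28 minutes leg 3 → 10:40 UTC (Jul 14).
Add 5 hours and 25 minutes layover in Paris → 16:05 UTC.
Add 1 hour 5 minutes leg 4 → 17:10 UTC.
Kathmandu is UTC+5:45, so local arrival = 17:10 + 5:45 = 22:55 on Jul 14.

22:55 on Jul 14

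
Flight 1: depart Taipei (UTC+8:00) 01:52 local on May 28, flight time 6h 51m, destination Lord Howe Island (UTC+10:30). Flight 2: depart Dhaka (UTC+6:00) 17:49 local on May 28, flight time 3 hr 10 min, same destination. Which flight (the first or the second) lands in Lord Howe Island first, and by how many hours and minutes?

the first, by 14 hours 16 minutes

Flight 1 in UTC: 01:52 − 8:00 = 17:52 on May 27.
+6 hours 51 minutes → arrive 00:43 UTC on May 28.
Flight 2 in UTC: 17:49 − 6:00 = 11:49 on May 28.
+3 hours and 10 minutes → arrive 14:59 UTC on May 28.
Flight 1 lands earlier by 14 hours 16 minutes.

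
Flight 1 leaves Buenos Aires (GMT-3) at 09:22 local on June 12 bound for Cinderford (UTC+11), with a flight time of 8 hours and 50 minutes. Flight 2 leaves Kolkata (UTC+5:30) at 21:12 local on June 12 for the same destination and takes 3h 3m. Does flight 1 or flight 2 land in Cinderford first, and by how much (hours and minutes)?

the second, by 2 hours 27 minutes

Flight 1 in UTC: 09:22 + 3:00 = 12:22 on Jun 12.
+8 hours and 50 minutes → arrive 21:12 UTC on Jun 12.
Flight 2 in UTC: 21:12 − 5:30 = 15:42 on Jun 12.
+3 hours 3 minutes → arrive 18:45 UTC on Jun 12.
Flight 2 lands earlier by 2 hours 27 minutes.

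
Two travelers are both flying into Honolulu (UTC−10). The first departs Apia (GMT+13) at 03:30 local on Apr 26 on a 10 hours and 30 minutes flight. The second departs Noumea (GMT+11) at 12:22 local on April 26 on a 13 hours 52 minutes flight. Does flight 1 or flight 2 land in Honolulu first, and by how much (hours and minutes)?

the first, by 14 hours 14 minutes

Flight 1 in UTC: 03:30 − 13:00 = 14:30 on Apr 25.
+10 hours and 30 minutes → arrive 01:00 UTC on Apr 26.
Flight 2 in UTC: 12:22 − 11:00 = 01:22 on Apr 26.
+13 hours and 52 minutes → arrive 15:14 UTC on Apr 26.
Flight 1 lands earlier by 14 hours 14 minutes.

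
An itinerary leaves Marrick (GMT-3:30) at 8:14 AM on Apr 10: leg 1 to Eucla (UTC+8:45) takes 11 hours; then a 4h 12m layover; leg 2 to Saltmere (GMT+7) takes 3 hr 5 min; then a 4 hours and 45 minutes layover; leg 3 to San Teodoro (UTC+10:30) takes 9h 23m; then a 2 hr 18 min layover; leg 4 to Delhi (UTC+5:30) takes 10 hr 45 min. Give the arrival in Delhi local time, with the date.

2:42 PM on April 12

Convert departure to UTC: 8:14 AM + 3:30 = 11:44 AM UTC on Apr 10.
Add 11 hours leg 1 → 10:44 PM UTC.
Add 4 hours and 12 minutes layover in Eucla → 2:56 AM UTC (Apr 11).
Add 3 hours 5 minutes leg 2 → 6:01 AM UTC.
Add 4 hours 45 minutes layover in Saltmere → 10:46 AM UTC.
Add 9 hours and 23 minutes leg 3 → 8:09 PM UTC.
Add 2 hours 18 minutes layover in San Teodoro → 10:27 PM UTC.
Add 10 hours and 45 minutes leg 4 → 9:12 AM UTC (Apr 12).
Delhi is UTC+5:30, so local arrival = 9:12 AM + 5:30 = 2:42 PM on Apr 12.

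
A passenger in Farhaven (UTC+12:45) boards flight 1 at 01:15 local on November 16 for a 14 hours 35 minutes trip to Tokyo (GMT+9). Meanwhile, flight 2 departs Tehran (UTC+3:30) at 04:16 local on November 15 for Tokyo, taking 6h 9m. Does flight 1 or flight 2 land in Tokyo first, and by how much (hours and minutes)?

the second, by 20 hours 10 minutes

Flight 1 in UTC: 01:15 − 12:45 = 12:30 on Nov 15.
+14 hours 35 minutes → arrive 03:05 UTC on Nov 16.
Flight 2 in UTC: 04:16 − 3:30 = 00:46 on Nov 15.
+6 hours and 9 minutes → arrive 06:55 UTC on Nov 15.
Flight 2 lands earlier by 20 hours 10 minutes.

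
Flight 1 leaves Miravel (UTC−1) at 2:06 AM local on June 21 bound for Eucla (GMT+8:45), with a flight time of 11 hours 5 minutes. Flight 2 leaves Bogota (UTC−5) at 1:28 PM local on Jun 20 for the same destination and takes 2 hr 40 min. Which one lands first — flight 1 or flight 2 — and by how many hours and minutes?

the second, by 17 hours 3 minutes

Flight 1 in UTC: 2:06 AM + 1:00 = 3:06 AM on Jun 21.
+11 hours and 5 minutes → arrive 2:11 PM UTC on Jun 21.
Flight 2 in UTC: 1:28 PM + 5:00 = 6:28 PM on Jun 20.
+2 hours and 40 minutes → arrive 9:08 PM UTC on Jun 20.
Flight 2 lands earlier by 17 hours 3 minutes.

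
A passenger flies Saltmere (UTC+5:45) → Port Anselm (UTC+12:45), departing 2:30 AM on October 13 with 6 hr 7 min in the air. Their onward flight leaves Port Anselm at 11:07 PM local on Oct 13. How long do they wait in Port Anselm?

Convert departure to UTC: 2:30 AM − 5:45 = 8:45 PM UTC on Oct 12.
Add 6 hours and 7 minutes flight time → 2:52 AM UTC (Oct 13).
Port Anselm is UTC+12:45, so local arrival = 2:52 AM + 12:45 = 3:37 PM on Oct 13.
Layover = 11:07 PM − 3:37 PM = 7 hours 30 minutes.

7 hours 30 minutes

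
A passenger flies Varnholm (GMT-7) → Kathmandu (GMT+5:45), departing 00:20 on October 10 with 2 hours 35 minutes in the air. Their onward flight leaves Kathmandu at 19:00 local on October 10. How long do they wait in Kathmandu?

Convert departure to UTC: 00:20 + 7:00 = 07:20 UTC on Oct 10.
Add 2 hours 35 minutes flight time → 09:55 UTC.
Kathmandu is UTC+5:45, so local arrival = 09:55 + 5:45 = 15:40 on Oct 10.
Layover = 19:00 − 15:40 = 3 hours 20 minutes.

3 hours 20 minutes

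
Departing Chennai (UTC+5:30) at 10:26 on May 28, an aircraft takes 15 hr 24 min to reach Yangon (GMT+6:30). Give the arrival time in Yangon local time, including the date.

02:50 on May 29

Convert departure to UTC: 10:26 − 5:30 = 04:56 UTC on May 28.
Add 15 hours 24 minutes travel time → 20:20 UTC.
Yangon is UTC+6:30, so local arrival = 20:20 + 6:30 = 02:50 on May 29.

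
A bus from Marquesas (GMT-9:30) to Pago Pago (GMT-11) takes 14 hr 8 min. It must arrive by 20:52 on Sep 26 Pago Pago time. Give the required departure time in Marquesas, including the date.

08:14 on Sep 26

Target arrival in UTC: 20:52 + 11:00 = 07:52 on Sep 27.
Subtract 14 hours 8 minutes → departure 17:44 UTC on Sep 26.
Marquesas is UTC−9:30: 17:44 − 9:30 = 08:14 on Sep 26.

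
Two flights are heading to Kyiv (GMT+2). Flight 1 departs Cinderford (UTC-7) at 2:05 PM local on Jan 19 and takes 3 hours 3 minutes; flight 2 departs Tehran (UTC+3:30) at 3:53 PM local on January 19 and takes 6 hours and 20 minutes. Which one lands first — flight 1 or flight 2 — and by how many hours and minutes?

Flight 1 in UTC: 2:05 PM + 7:00 = 9:05 PM on Jan 19.
+3 hours and 3 minutes → arrive 12:08 AM UTC on Jan 20.
Flight 2 in UTC: 3:53 PM − 3:30 = 12:23 PM on Jan 19.
+6 hours 20 minutes → arrive 6:43 PM UTC on Jan 19.
Flight 2 lands earlier by 5 hours 25 minutes.

the second, by 5 hours 25 minutes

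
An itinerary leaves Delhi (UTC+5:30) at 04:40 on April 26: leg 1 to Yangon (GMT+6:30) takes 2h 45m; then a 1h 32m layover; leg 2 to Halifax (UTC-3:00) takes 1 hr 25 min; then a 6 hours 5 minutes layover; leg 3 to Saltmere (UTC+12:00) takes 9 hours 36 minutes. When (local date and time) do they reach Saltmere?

08:33 on Apr 27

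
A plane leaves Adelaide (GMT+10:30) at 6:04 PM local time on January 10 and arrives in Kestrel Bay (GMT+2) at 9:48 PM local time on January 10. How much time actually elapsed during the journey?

Kestrel Bay is 8:30 behind Adelaide.
Clock-face elapsed time (ignoring zones) is 3 hours 44 minutes.
Actual elapsed = 3 hours 44 minutes + 8:30 = 12 hours 14 minutes.

12 hours 14 minutes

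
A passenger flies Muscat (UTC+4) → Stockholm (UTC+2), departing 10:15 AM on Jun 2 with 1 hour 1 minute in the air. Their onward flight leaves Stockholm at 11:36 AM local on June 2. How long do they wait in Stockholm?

2 hours 20 minutes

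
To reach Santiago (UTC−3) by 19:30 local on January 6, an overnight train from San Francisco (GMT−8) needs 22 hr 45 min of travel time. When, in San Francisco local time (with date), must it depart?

15:45 on Jan 5

Target arrival in UTC: 19:30 + 3:00 = 22:30 on Jan 6.
Subtract 22 hours 45 minutes → departure 23:45 UTC on Jan 5.
San Francisco is UTC−8:00: 23:45 − 8:00 = 15:45 on Jan 5.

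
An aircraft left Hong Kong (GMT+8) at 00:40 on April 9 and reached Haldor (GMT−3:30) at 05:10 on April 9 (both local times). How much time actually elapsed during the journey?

16 hours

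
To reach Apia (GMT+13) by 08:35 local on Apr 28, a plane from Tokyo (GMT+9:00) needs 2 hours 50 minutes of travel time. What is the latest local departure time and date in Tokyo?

01:45 on April 28

Target arrival in UTC: 08:35 − 13:00 = 19:35 on Apr 27.
Subtract 2 hours and 50 minutes → departure 16:45 UTC on Apr 27.
Tokyo is UTC+9:00: 16:45 + 9:00 = 01:45 on Apr 28.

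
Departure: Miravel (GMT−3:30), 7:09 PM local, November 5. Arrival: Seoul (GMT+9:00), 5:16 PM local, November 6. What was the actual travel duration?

9 hours 37 minutes

Departure in UTC: 7:09 PM + 3:30 = 10:39 PM on Nov 5.
Arrival in UTC: 5:16 PM − 9:00 = 8:16 AM on Nov 6.
Elapsed = 8:16 AM − 10:39 PM (+1 day) = 9 hours 37 minutes.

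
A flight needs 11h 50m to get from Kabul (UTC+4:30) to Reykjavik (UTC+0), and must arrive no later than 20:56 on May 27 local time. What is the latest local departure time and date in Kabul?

Target arrival is already UTC: 20:56 on May 27.
Subtract 11 hours 50 minutes → departure 09:06 UTC on May 27.
Kabul is UTC+4:30: 09:06 + 4:30 = 13:36 on May 27.

13:36 on May 27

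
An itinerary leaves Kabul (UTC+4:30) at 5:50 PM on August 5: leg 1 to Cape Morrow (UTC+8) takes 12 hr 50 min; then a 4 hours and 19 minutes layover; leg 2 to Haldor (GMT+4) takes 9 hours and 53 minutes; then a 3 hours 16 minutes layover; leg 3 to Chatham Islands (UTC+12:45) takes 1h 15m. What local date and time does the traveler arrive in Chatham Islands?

9:38 AM on August 7

Convert departure to UTC: 5:50 PM − 4:30 = 1:20 PM UTC on Aug 5.
Add 12 hours and 50 minutes leg 1 → 2:10 AM UTC (Aug 6).
Add 4 hours and 19 minutes layover in Cape Morrow → 6:29 AM UTC.
Add 9 hours 53 minutes leg 2 → 4:22 PM UTC.
Add 3 hours 16 minutes layover in Haldor → 7:38 PM UTC.
Add 1 hour and 15 minutes leg 3 → 8:53 PM UTC.
Chatham Islands is UTC+12:45, so local arrival = 8:53 PM + 12:45 = 9:38 AM on Aug 7.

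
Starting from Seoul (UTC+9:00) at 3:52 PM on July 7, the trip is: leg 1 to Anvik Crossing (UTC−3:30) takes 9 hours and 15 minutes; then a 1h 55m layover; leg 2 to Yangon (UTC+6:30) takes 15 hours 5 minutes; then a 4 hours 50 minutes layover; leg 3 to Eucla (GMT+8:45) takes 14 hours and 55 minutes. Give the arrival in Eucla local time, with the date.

1:37 PM on July 9

Convert departure to UTC: 3:52 PM − 9:00 = 6:52 AM UTC on Jul 7.
Add 9 hours and 15 minutes leg 1 → 4:07 PM UTC.
Add 1 hour and 55 minutes layover in Anvik Crossing → 6:02 PM UTC.
Add 15 hours and 5 minutes leg 2 → 9:07 AM UTC (Jul 8).
Add 4 hours 50 minutes layover in Yangon → 1:57 PM UTC.
Add 14 hours and 55 minutes leg 3 → 4:52 AM UTC (Jul 9).
Eucla is UTC+8:45, so local arrival = 4:52 AM + 8:45 = 1:37 PM on Jul 9.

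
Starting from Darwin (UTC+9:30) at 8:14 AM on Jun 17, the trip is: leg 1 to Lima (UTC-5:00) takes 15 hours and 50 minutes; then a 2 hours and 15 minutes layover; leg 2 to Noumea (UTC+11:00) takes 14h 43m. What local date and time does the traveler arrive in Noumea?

6:32 PM on Jun 18

Convert departure to UTC: 8:14 AM − 9:30 = 10:44 PM UTC on Jun 16.
Add 15 hours 50 minutes leg 1 → 2:34 PM UTC (Jun 17).
Add 2 hours and 15 minutes layover in Lima → 4:49 PM UTC.
Add 14 hours 43 minutes leg 2 → 7:32 AM UTC (Jun 18).
Noumea is UTC+11:00, so local arrival = 7:32 AM + 11:00 = 6:32 PM on Jun 18.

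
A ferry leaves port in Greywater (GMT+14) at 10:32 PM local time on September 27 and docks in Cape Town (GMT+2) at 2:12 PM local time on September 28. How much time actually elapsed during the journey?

27 hours 40 minutes

Departure in UTC: 10:32 PM − 14:00 = 8:32 AM on Sep 27.
Arrival in UTC: 2:12 PM − 2:00 = 12:12 PM on Sep 28.
Elapsed = 12:12 PM − 8:32 AM (+1 day) = 27 hours 40 minutes.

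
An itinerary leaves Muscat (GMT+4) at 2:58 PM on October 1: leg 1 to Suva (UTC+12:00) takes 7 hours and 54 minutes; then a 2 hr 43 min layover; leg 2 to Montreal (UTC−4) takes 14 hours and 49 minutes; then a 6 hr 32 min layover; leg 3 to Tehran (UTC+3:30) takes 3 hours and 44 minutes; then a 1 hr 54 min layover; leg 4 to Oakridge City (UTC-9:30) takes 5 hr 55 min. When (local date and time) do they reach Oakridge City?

8:59 PM on Oct 2

Convert departure to UTC: 2:58 PM − 4:00 = 10:58 AM UTC on Oct 1.
Add 7 hours and 54 minutes leg 1 → 6:52 PM UTC.
Add 2 hours and 43 minutes layover in Suva → 9:35 PM UTC.
Add 14 hours 49 minutes leg 2 → 12:24 PM UTC (Oct 2).
Add 6 hours and 32 minutes layover in Montreal → 6:56 PM UTC.
Add 3 hours and 44 minutes leg 3 → 10:40 PM UTC.
Add 1 hour 54 minutes layover in Tehran → 12:34 AM UTC (Oct 3).
Add 5 hours 55 minutes leg 4 → 6:29 AM UTC.
Oakridge City is UTC−9:30, so local arrival = 6:29 AM − 9:30 = 8:59 PM on Oct 2.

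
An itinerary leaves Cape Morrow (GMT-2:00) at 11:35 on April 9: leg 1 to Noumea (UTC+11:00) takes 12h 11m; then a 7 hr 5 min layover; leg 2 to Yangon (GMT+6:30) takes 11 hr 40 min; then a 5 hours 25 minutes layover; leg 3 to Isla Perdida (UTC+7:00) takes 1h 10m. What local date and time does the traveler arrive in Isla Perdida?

Convert departure to UTC: 11:35 + 2:00 = 13:35 UTC on Apr 9.
Add 12 hours and 11 minutes leg 1 → 01:46 UTC (Apr 10).
Add 7 hours and 5 minutes layover in Noumea → 08:51 UTC.
Add 11 hours 40 minutes leg 2 → 20:31 UTC.
Add 5 hours and 25 minutes layover in Yangon → 01:56 UTC (Apr 11).
Add 1 hour 10 minutes leg 3 → 03:06 UTC.
Isla Perdida is UTC+7:00, so local arrival = 03:06 + 7:00 = 10:06 on Apr 11.

10:06 on April 11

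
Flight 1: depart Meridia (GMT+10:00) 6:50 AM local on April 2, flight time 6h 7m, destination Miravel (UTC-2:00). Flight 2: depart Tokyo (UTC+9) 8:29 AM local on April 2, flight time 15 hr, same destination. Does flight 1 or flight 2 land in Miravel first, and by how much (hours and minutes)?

Flight 1 in UTC: 6:50 AM − 10:00 = 8:50 PM on Apr 1.
+6 hours 7 minutes → arrive 2:57 AM UTC on Apr 2.
Flight 2 in UTC: 8:29 AM − 9:00 = 11:29 PM on Apr 1.
+15 hours → arrive 2:29 PM UTC on Apr 2.
Flight 1 lands earlier by 11 hours 32 minutes.

the first, by 11 hours 32 minutes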